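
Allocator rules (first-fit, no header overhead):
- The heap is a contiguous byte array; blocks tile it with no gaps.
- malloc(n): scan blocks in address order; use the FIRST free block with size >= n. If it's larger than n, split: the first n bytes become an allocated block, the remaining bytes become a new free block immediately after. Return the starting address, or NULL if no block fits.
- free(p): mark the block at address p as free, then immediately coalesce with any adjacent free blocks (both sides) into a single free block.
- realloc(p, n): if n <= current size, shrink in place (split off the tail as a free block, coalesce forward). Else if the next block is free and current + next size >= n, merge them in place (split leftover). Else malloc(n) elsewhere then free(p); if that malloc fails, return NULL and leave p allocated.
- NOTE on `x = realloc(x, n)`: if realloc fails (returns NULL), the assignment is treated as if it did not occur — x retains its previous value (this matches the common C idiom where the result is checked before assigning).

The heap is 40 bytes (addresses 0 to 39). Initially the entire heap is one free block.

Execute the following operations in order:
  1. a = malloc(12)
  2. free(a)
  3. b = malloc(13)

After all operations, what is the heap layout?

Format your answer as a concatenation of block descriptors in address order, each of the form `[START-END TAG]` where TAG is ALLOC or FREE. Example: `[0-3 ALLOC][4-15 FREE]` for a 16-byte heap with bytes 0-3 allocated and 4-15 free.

Answer: [0-12 ALLOC][13-39 FREE]

Derivation:
Op 1: a = malloc(12) -> a = 0; heap: [0-11 ALLOC][12-39 FREE]
Op 2: free(a) -> (freed a); heap: [0-39 FREE]
Op 3: b = malloc(13) -> b = 0; heap: [0-12 ALLOC][13-39 FREE]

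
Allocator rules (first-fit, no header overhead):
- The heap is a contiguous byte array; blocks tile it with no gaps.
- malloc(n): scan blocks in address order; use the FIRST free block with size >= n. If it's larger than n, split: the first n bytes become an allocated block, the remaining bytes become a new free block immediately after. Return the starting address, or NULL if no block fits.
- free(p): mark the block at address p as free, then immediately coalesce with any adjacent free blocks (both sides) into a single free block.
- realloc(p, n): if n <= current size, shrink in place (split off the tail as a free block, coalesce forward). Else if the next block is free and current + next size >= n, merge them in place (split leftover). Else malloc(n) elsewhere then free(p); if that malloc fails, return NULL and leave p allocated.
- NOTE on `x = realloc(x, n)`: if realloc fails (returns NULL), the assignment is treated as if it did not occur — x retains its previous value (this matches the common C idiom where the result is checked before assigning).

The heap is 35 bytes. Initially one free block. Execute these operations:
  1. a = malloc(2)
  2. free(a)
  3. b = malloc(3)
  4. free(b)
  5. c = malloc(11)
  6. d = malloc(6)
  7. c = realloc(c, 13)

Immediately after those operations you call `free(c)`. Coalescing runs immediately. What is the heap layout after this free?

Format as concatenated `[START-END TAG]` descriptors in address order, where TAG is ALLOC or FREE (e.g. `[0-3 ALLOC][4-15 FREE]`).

Answer: [0-10 FREE][11-16 ALLOC][17-34 FREE]

Derivation:
Op 1: a = malloc(2) -> a = 0; heap: [0-1 ALLOC][2-34 FREE]
Op 2: free(a) -> (freed a); heap: [0-34 FREE]
Op 3: b = malloc(3) -> b = 0; heap: [0-2 ALLOC][3-34 FREE]
Op 4: free(b) -> (freed b); heap: [0-34 FREE]
Op 5: c = malloc(11) -> c = 0; heap: [0-10 ALLOC][11-34 FREE]
Op 6: d = malloc(6) -> d = 11; heap: [0-10 ALLOC][11-16 ALLOC][17-34 FREE]
Op 7: c = realloc(c, 13) -> c = 17; heap: [0-10 FREE][11-16 ALLOC][17-29 ALLOC][30-34 FREE]
free(c): c = 17 -> block [17-29 ALLOC]; mark free, coalesce with adjacent free neighbors -> [0-10 FREE][11-16 ALLOC][17-34 FREE]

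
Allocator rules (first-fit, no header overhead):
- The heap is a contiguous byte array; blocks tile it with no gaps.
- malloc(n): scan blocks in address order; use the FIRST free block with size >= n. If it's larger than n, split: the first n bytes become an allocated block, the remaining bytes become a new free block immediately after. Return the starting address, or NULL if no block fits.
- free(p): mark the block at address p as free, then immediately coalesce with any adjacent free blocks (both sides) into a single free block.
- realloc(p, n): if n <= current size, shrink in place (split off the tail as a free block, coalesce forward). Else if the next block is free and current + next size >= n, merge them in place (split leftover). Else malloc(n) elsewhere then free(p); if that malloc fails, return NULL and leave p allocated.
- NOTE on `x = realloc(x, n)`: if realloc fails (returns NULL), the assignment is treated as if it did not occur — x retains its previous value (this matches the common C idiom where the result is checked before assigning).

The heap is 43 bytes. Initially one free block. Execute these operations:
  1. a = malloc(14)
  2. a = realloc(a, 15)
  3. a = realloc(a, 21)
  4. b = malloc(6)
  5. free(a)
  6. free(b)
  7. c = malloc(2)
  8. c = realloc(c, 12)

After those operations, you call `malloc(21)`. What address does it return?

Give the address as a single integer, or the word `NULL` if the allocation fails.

Answer: 12

Derivation:
Op 1: a = malloc(14) -> a = 0; heap: [0-13 ALLOC][14-42 FREE]
Op 2: a = realloc(a, 15) -> a = 0; heap: [0-14 ALLOC][15-42 FREE]
Op 3: a = realloc(a, 21) -> a = 0; heap: [0-20 ALLOC][21-42 FREE]
Op 4: b = malloc(6) -> b = 21; heap: [0-20 ALLOC][21-26 ALLOC][27-42 FREE]
Op 5: free(a) -> (freed a); heap: [0-20 FREE][21-26 ALLOC][27-42 FREE]
Op 6: free(b) -> (freed b); heap: [0-42 FREE]
Op 7: c = malloc(2) -> c = 0; heap: [0-1 ALLOC][2-42 FREE]
Op 8: c = realloc(c, 12) -> c = 0; heap: [0-11 ALLOC][12-42 FREE]
malloc(21): first-fit scan over [0-11 ALLOC][12-42 FREE] -> 12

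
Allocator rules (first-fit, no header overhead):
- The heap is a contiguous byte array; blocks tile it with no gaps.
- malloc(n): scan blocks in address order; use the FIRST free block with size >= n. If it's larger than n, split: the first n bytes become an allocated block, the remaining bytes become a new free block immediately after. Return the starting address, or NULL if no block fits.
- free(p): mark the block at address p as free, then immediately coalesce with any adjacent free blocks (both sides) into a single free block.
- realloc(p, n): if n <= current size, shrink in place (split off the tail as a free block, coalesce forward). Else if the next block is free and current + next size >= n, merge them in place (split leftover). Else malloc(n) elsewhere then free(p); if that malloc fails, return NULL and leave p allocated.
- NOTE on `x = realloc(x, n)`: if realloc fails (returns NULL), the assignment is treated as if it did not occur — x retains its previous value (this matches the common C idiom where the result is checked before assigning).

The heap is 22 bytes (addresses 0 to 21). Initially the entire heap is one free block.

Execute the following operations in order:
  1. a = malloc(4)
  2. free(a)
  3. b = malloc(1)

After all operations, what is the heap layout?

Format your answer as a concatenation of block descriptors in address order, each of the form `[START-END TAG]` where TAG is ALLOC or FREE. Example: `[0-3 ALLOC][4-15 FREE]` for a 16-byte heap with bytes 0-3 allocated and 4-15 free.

Answer: [0-0 ALLOC][1-21 FREE]

Derivation:
Op 1: a = malloc(4) -> a = 0; heap: [0-3 ALLOC][4-21 FREE]
Op 2: free(a) -> (freed a); heap: [0-21 FREE]
Op 3: b = malloc(1) -> b = 0; heap: [0-0 ALLOC][1-21 FREE]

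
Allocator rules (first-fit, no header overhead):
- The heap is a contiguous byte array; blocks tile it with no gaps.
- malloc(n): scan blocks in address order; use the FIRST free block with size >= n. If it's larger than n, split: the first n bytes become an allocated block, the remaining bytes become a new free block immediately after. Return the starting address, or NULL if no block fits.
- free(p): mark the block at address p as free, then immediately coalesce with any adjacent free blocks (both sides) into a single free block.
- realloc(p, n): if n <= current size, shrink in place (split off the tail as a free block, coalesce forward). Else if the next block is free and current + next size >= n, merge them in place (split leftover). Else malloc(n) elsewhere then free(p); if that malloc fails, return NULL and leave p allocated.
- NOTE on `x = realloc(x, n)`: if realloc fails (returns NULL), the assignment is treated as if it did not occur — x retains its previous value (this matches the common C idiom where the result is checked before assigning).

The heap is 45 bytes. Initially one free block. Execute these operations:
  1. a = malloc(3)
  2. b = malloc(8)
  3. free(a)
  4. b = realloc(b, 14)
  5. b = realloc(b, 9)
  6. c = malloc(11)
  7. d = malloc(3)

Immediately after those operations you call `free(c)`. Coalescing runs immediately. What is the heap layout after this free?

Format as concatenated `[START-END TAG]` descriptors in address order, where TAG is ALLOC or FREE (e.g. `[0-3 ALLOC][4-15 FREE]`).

Answer: [0-2 ALLOC][3-11 ALLOC][12-44 FREE]

Derivation:
Op 1: a = malloc(3) -> a = 0; heap: [0-2 ALLOC][3-44 FREE]
Op 2: b = malloc(8) -> b = 3; heap: [0-2 ALLOC][3-10 ALLOC][11-44 FREE]
Op 3: free(a) -> (freed a); heap: [0-2 FREE][3-10 ALLOC][11-44 FREE]
Op 4: b = realloc(b, 14) -> b = 3; heap: [0-2 FREE][3-16 ALLOC][17-44 FREE]
Op 5: b = realloc(b, 9) -> b = 3; heap: [0-2 FREE][3-11 ALLOC][12-44 FREE]
Op 6: c = malloc(11) -> c = 12; heap: [0-2 FREE][3-11 ALLOC][12-22 ALLOC][23-44 FREE]
Op 7: d = malloc(3) -> d = 0; heap: [0-2 ALLOC][3-11 ALLOC][12-22 ALLOC][23-44 FREE]
free(c): c = 12 -> block [12-22 ALLOC]; mark free, coalesce with adjacent free neighbors -> [0-2 ALLOC][3-11 ALLOC][12-44 FREE]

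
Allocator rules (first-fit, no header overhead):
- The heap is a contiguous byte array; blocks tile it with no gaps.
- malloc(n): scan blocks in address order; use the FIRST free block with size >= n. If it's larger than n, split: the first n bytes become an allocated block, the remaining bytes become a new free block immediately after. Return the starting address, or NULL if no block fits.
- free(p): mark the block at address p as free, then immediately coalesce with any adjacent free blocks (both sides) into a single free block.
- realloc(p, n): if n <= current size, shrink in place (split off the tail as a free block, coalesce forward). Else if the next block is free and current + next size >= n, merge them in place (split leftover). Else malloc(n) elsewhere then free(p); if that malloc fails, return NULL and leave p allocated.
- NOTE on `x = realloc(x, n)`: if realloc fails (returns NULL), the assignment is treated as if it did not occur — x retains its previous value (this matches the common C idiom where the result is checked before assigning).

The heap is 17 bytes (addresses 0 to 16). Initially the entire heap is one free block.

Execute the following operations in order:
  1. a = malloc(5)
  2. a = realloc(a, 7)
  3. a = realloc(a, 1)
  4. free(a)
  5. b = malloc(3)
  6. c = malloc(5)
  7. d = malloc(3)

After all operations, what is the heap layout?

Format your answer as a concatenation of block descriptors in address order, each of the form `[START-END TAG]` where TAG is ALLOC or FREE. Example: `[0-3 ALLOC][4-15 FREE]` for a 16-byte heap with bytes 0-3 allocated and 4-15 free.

Answer: [0-2 ALLOC][3-7 ALLOC][8-10 ALLOC][11-16 FREE]

Derivation:
Op 1: a = malloc(5) -> a = 0; heap: [0-4 ALLOC][5-16 FREE]
Op 2: a = realloc(a, 7) -> a = 0; heap: [0-6 ALLOC][7-16 FREE]
Op 3: a = realloc(a, 1) -> a = 0; heap: [0-0 ALLOC][1-16 FREE]
Op 4: free(a) -> (freed a); heap: [0-16 FREE]
Op 5: b = malloc(3) -> b = 0; heap: [0-2 ALLOC][3-16 FREE]
Op 6: c = malloc(5) -> c = 3; heap: [0-2 ALLOC][3-7 ALLOC][8-16 FREE]
Op 7: d = malloc(3) -> d = 8; heap: [0-2 ALLOC][3-7 ALLOC][8-10 ALLOC][11-16 FREE]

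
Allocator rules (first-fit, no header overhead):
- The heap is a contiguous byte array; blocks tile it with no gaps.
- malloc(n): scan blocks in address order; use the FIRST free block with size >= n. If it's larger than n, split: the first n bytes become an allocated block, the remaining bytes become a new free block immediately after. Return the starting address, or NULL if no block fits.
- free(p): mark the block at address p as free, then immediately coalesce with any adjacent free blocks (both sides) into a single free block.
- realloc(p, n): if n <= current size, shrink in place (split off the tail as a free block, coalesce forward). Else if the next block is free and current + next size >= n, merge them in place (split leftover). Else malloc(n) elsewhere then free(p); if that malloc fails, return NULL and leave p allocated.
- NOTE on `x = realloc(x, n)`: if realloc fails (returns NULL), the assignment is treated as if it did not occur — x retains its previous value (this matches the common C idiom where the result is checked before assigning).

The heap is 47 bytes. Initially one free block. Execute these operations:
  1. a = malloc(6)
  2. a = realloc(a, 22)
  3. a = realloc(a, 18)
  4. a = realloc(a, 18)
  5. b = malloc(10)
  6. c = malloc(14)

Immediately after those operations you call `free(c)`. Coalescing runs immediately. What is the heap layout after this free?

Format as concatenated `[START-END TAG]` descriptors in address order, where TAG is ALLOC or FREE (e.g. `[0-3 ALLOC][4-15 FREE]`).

Answer: [0-17 ALLOC][18-27 ALLOC][28-46 FREE]

Derivation:
Op 1: a = malloc(6) -> a = 0; heap: [0-5 ALLOC][6-46 FREE]
Op 2: a = realloc(a, 22) -> a = 0; heap: [0-21 ALLOC][22-46 FREE]
Op 3: a = realloc(a, 18) -> a = 0; heap: [0-17 ALLOC][18-46 FREE]
Op 4: a = realloc(a, 18) -> a = 0; heap: [0-17 ALLOC][18-46 FREE]
Op 5: b = malloc(10) -> b = 18; heap: [0-17 ALLOC][18-27 ALLOC][28-46 FREE]
Op 6: c = malloc(14) -> c = 28; heap: [0-17 ALLOC][18-27 ALLOC][28-41 ALLOC][42-46 FREE]
free(c): c = 28 -> block [28-41 ALLOC]; mark free, coalesce with adjacent free neighbors -> [0-17 ALLOC][18-27 ALLOC][28-46 FREE]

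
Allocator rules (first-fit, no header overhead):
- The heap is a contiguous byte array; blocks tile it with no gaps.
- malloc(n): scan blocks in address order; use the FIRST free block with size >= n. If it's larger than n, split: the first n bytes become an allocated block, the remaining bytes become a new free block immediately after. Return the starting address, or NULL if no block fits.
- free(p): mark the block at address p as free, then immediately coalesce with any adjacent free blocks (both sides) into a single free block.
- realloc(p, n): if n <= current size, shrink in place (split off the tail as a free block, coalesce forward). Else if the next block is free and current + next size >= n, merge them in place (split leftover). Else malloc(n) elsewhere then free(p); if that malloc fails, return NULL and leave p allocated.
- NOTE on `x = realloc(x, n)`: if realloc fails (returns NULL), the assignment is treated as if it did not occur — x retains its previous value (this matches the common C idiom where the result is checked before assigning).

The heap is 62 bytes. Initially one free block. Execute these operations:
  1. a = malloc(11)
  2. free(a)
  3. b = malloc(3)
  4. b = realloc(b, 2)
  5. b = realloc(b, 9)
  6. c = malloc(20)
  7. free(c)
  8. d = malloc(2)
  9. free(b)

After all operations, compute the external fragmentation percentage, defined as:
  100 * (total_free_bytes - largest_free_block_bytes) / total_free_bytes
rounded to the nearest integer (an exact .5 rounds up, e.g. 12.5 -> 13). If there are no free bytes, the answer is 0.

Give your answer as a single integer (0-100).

Answer: 15

Derivation:
Op 1: a = malloc(11) -> a = 0; heap: [0-10 ALLOC][11-61 FREE]
Op 2: free(a) -> (freed a); heap: [0-61 FREE]
Op 3: b = malloc(3) -> b = 0; heap: [0-2 ALLOC][3-61 FREE]
Op 4: b = realloc(b, 2) -> b = 0; heap: [0-1 ALLOC][2-61 FREE]
Op 5: b = realloc(b, 9) -> b = 0; heap: [0-8 ALLOC][9-61 FREE]
Op 6: c = malloc(20) -> c = 9; heap: [0-8 ALLOC][9-28 ALLOC][29-61 FREE]
Op 7: free(c) -> (freed c); heap: [0-8 ALLOC][9-61 FREE]
Op 8: d = malloc(2) -> d = 9; heap: [0-8 ALLOC][9-10 ALLOC][11-61 FREE]
Op 9: free(b) -> (freed b); heap: [0-8 FREE][9-10 ALLOC][11-61 FREE]
Free blocks: [9 51] total_free=60 largest=51 -> 100*(60-51)/60 = 900/60 = 15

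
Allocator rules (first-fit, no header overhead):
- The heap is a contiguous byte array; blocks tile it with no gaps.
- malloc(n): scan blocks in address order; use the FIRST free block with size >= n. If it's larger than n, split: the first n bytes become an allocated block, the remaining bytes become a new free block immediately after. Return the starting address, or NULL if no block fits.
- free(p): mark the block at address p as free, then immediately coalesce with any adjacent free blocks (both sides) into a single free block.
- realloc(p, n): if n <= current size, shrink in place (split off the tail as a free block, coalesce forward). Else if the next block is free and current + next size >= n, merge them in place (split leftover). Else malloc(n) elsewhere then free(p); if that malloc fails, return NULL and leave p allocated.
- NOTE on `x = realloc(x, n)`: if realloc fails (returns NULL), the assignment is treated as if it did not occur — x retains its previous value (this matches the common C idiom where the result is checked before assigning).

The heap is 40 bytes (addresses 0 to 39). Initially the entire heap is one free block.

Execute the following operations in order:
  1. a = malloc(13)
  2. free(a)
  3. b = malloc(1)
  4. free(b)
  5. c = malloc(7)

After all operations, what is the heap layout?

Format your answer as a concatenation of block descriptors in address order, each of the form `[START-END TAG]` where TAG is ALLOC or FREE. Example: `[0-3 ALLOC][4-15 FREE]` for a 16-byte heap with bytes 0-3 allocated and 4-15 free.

Op 1: a = malloc(13) -> a = 0; heap: [0-12 ALLOC][13-39 FREE]
Op 2: free(a) -> (freed a); heap: [0-39 FREE]
Op 3: b = malloc(1) -> b = 0; heap: [0-0 ALLOC][1-39 FREE]
Op 4: free(b) -> (freed b); heap: [0-39 FREE]
Op 5: c = malloc(7) -> c = 0; heap: [0-6 ALLOC][7-39 FREE]

Answer: [0-6 ALLOC][7-39 FREE]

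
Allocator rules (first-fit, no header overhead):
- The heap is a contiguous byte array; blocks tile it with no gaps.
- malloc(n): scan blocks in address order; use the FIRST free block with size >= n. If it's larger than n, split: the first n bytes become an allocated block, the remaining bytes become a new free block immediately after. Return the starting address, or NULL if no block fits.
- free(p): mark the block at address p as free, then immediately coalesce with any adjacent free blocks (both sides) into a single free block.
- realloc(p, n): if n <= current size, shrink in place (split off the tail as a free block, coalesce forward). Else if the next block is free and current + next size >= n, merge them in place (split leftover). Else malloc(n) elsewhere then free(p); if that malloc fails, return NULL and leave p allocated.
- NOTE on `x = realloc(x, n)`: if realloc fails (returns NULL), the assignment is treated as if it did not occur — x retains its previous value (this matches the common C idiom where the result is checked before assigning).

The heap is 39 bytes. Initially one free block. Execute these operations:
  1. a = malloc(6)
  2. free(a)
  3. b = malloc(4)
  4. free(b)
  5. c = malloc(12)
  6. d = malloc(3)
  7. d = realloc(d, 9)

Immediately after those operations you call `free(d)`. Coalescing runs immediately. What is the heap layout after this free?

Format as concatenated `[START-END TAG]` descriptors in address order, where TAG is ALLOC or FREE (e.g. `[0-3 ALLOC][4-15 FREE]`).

Op 1: a = malloc(6) -> a = 0; heap: [0-5 ALLOC][6-38 FREE]
Op 2: free(a) -> (freed a); heap: [0-38 FREE]
Op 3: b = malloc(4) -> b = 0; heap: [0-3 ALLOC][4-38 FREE]
Op 4: free(b) -> (freed b); heap: [0-38 FREE]
Op 5: c = malloc(12) -> c = 0; heap: [0-11 ALLOC][12-38 FREE]
Op 6: d = malloc(3) -> d = 12; heap: [0-11 ALLOC][12-14 ALLOC][15-38 FREE]
Op 7: d = realloc(d, 9) -> d = 12; heap: [0-11 ALLOC][12-20 ALLOC][21-38 FREE]
free(d): d = 12 -> block [12-20 ALLOC]; mark free, coalesce with adjacent free neighbors -> [0-11 ALLOC][12-38 FREE]

Answer: [0-11 ALLOC][12-38 FREE]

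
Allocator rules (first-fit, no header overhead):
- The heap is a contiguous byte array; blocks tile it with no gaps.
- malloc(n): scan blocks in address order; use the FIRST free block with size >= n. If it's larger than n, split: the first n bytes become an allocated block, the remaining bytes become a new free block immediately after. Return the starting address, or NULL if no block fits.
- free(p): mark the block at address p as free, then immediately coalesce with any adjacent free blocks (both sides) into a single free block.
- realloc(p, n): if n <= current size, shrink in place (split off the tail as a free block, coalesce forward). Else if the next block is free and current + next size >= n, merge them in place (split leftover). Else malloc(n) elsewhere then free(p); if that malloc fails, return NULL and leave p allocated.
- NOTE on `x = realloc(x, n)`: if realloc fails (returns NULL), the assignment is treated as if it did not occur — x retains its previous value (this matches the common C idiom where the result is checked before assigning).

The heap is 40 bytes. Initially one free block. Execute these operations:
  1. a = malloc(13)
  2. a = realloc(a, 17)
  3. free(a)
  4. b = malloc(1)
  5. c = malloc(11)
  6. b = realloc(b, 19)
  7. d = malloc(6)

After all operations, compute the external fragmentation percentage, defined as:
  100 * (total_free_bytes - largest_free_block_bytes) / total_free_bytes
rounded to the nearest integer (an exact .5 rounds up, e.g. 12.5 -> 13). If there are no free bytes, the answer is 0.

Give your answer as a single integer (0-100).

Op 1: a = malloc(13) -> a = 0; heap: [0-12 ALLOC][13-39 FREE]
Op 2: a = realloc(a, 17) -> a = 0; heap: [0-16 ALLOC][17-39 FREE]
Op 3: free(a) -> (freed a); heap: [0-39 FREE]
Op 4: b = malloc(1) -> b = 0; heap: [0-0 ALLOC][1-39 FREE]
Op 5: c = malloc(11) -> c = 1; heap: [0-0 ALLOC][1-11 ALLOC][12-39 FREE]
Op 6: b = realloc(b, 19) -> b = 12; heap: [0-0 FREE][1-11 ALLOC][12-30 ALLOC][31-39 FREE]
Op 7: d = malloc(6) -> d = 31; heap: [0-0 FREE][1-11 ALLOC][12-30 ALLOC][31-36 ALLOC][37-39 FREE]
Free blocks: [1 3] total_free=4 largest=3 -> 100*(4-3)/4 = 100/4 = 25

Answer: 25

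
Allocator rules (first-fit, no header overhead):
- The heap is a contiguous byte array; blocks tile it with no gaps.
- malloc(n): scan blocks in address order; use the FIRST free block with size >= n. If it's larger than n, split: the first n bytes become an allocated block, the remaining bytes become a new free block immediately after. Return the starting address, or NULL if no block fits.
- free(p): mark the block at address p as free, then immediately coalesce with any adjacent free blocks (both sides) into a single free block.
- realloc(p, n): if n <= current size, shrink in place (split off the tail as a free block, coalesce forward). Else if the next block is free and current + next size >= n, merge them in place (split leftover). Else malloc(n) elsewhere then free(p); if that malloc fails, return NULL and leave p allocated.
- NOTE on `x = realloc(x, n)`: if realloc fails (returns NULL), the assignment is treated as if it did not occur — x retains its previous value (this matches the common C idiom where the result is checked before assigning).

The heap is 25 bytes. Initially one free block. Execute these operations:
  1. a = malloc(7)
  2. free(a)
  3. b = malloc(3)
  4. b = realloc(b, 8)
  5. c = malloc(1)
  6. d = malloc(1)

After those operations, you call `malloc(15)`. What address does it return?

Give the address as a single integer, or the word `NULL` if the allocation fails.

Answer: 10

Derivation:
Op 1: a = malloc(7) -> a = 0; heap: [0-6 ALLOC][7-24 FREE]
Op 2: free(a) -> (freed a); heap: [0-24 FREE]
Op 3: b = malloc(3) -> b = 0; heap: [0-2 ALLOC][3-24 FREE]
Op 4: b = realloc(b, 8) -> b = 0; heap: [0-7 ALLOC][8-24 FREE]
Op 5: c = malloc(1) -> c = 8; heap: [0-7 ALLOC][8-8 ALLOC][9-24 FREE]
Op 6: d = malloc(1) -> d = 9; heap: [0-7 ALLOC][8-8 ALLOC][9-9 ALLOC][10-24 FREE]
malloc(15): first-fit scan over [0-7 ALLOC][8-8 ALLOC][9-9 ALLOC][10-24 FREE] -> 10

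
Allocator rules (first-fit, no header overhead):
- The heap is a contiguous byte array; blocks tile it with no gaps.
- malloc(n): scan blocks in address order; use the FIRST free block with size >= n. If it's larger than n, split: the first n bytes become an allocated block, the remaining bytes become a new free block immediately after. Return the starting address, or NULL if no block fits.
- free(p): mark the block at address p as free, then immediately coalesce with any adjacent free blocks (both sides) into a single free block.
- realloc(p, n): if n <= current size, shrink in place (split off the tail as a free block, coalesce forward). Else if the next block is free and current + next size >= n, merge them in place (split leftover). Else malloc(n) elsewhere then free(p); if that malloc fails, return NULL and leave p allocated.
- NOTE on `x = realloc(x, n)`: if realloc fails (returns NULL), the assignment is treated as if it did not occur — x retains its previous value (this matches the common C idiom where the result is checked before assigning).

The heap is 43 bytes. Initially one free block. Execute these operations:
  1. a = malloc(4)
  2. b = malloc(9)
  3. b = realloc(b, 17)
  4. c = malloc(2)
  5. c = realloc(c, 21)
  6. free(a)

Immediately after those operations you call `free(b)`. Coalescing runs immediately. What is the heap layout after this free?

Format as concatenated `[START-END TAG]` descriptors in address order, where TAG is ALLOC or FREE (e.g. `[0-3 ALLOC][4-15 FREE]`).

Op 1: a = malloc(4) -> a = 0; heap: [0-3 ALLOC][4-42 FREE]
Op 2: b = malloc(9) -> b = 4; heap: [0-3 ALLOC][4-12 ALLOC][13-42 FREE]
Op 3: b = realloc(b, 17) -> b = 4; heap: [0-3 ALLOC][4-20 ALLOC][21-42 FREE]
Op 4: c = malloc(2) -> c = 21; heap: [0-3 ALLOC][4-20 ALLOC][21-22 ALLOC][23-42 FREE]
Op 5: c = realloc(c, 21) -> c = 21; heap: [0-3 ALLOC][4-20 ALLOC][21-41 ALLOC][42-42 FREE]
Op 6: free(a) -> (freed a); heap: [0-3 FREE][4-20 ALLOC][21-41 ALLOC][42-42 FREE]
free(b): b = 4 -> block [4-20 ALLOC]; mark free, coalesce with adjacent free neighbors -> [0-20 FREE][21-41 ALLOC][42-42 FREE]

Answer: [0-20 FREE][21-41 ALLOC][42-42 FREE]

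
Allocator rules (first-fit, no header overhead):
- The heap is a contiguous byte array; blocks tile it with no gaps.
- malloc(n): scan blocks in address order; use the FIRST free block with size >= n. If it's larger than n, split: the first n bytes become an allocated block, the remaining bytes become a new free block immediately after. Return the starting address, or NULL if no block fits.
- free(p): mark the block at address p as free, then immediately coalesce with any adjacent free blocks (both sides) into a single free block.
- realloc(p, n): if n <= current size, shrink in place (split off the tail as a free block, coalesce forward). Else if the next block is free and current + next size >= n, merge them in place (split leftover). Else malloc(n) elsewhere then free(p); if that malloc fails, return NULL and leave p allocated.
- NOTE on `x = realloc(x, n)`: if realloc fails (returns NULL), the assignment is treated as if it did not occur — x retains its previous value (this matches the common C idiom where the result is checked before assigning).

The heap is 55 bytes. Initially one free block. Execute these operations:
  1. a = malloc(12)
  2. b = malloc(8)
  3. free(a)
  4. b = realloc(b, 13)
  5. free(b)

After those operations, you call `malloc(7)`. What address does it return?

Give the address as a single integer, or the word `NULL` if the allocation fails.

Answer: 0

Derivation:
Op 1: a = malloc(12) -> a = 0; heap: [0-11 ALLOC][12-54 FREE]
Op 2: b = malloc(8) -> b = 12; heap: [0-11 ALLOC][12-19 ALLOC][20-54 FREE]
Op 3: free(a) -> (freed a); heap: [0-11 FREE][12-19 ALLOC][20-54 FREE]
Op 4: b = realloc(b, 13) -> b = 12; heap: [0-11 FREE][12-24 ALLOC][25-54 FREE]
Op 5: free(b) -> (freed b); heap: [0-54 FREE]
malloc(7): first-fit scan over [0-54 FREE] -> 0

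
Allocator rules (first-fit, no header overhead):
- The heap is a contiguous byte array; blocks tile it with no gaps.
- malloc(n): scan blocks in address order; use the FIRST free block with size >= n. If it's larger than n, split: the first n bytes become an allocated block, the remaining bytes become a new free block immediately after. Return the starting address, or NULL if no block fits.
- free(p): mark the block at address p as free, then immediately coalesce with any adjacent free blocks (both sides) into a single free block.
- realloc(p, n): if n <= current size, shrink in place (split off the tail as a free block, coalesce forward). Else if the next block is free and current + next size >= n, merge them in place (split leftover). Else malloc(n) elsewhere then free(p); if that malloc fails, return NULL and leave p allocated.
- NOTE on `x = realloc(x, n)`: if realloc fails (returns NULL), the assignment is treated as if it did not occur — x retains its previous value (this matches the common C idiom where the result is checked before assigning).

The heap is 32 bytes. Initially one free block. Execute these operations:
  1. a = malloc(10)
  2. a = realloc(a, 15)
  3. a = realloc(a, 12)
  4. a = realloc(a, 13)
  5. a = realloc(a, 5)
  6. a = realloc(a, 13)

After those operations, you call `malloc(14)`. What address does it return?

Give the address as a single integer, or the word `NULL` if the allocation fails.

Answer: 13

Derivation:
Op 1: a = malloc(10) -> a = 0; heap: [0-9 ALLOC][10-31 FREE]
Op 2: a = realloc(a, 15) -> a = 0; heap: [0-14 ALLOC][15-31 FREE]
Op 3: a = realloc(a, 12) -> a = 0; heap: [0-11 ALLOC][12-31 FREE]
Op 4: a = realloc(a, 13) -> a = 0; heap: [0-12 ALLOC][13-31 FREE]
Op 5: a = realloc(a, 5) -> a = 0; heap: [0-4 ALLOC][5-31 FREE]
Op 6: a = realloc(a, 13) -> a = 0; heap: [0-12 ALLOC][13-31 FREE]
malloc(14): first-fit scan over [0-12 ALLOC][13-31 FREE] -> 13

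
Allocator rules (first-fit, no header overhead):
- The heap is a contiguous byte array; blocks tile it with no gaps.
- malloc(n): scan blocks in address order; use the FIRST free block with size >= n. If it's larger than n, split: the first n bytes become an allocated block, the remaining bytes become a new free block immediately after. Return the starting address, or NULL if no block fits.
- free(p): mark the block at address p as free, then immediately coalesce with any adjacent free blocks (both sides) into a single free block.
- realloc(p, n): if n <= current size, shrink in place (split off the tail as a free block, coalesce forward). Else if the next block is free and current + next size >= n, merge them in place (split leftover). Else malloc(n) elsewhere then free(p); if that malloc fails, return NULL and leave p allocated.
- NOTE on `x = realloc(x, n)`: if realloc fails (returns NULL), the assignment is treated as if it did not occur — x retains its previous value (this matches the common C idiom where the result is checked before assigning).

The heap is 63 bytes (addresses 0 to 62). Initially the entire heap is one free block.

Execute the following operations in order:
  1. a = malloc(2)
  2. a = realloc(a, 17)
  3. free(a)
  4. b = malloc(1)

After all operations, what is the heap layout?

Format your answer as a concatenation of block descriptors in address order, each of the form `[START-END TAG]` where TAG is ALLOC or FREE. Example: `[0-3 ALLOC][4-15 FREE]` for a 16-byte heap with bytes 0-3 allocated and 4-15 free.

Answer: [0-0 ALLOC][1-62 FREE]

Derivation:
Op 1: a = malloc(2) -> a = 0; heap: [0-1 ALLOC][2-62 FREE]
Op 2: a = realloc(a, 17) -> a = 0; heap: [0-16 ALLOC][17-62 FREE]
Op 3: free(a) -> (freed a); heap: [0-62 FREE]
Op 4: b = malloc(1) -> b = 0; heap: [0-0 ALLOC][1-62 FREE]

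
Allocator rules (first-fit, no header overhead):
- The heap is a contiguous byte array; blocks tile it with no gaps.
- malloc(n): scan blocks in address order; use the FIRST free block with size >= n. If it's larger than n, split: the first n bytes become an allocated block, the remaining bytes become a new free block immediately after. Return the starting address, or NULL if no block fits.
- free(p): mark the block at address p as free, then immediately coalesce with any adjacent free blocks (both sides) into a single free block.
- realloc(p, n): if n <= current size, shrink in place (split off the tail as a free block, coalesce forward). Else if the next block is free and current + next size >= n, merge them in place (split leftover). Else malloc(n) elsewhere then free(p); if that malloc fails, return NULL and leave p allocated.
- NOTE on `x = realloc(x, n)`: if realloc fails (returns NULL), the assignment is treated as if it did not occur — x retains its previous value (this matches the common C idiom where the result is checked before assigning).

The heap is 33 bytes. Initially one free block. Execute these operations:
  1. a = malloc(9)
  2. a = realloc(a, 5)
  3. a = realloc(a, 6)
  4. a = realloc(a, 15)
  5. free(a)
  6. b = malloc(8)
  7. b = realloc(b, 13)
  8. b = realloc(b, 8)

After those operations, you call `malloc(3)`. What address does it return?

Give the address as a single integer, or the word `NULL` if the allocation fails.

Answer: 8

Derivation:
Op 1: a = malloc(9) -> a = 0; heap: [0-8 ALLOC][9-32 FREE]
Op 2: a = realloc(a, 5) -> a = 0; heap: [0-4 ALLOC][5-32 FREE]
Op 3: a = realloc(a, 6) -> a = 0; heap: [0-5 ALLOC][6-32 FREE]
Op 4: a = realloc(a, 15) -> a = 0; heap: [0-14 ALLOC][15-32 FREE]
Op 5: free(a) -> (freed a); heap: [0-32 FREE]
Op 6: b = malloc(8) -> b = 0; heap: [0-7 ALLOC][8-32 FREE]
Op 7: b = realloc(b, 13) -> b = 0; heap: [0-12 ALLOC][13-32 FREE]
Op 8: b = realloc(b, 8) -> b = 0; heap: [0-7 ALLOC][8-32 FREE]
malloc(3): first-fit scan over [0-7 ALLOC][8-32 FREE] -> 8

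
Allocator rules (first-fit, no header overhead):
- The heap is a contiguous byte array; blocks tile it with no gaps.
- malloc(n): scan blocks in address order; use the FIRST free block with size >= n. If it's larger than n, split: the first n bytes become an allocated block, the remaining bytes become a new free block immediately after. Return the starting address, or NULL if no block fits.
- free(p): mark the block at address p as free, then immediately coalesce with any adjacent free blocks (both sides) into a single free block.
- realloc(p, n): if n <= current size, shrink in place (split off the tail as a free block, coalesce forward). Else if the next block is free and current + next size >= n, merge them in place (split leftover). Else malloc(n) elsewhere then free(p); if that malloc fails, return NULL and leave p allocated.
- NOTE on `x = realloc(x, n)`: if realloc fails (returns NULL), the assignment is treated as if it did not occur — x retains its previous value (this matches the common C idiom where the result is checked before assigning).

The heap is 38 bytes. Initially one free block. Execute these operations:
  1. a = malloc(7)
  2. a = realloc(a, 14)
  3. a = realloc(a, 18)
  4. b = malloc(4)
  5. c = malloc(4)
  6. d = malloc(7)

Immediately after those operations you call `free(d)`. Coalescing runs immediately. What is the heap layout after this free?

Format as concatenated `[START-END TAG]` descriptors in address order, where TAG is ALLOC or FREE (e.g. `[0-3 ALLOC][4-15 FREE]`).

Op 1: a = malloc(7) -> a = 0; heap: [0-6 ALLOC][7-37 FREE]
Op 2: a = realloc(a, 14) -> a = 0; heap: [0-13 ALLOC][14-37 FREE]
Op 3: a = realloc(a, 18) -> a = 0; heap: [0-17 ALLOC][18-37 FREE]
Op 4: b = malloc(4) -> b = 18; heap: [0-17 ALLOC][18-21 ALLOC][22-37 FREE]
Op 5: c = malloc(4) -> c = 22; heap: [0-17 ALLOC][18-21 ALLOC][22-25 ALLOC][26-37 FREE]
Op 6: d = malloc(7) -> d = 26; heap: [0-17 ALLOC][18-21 ALLOC][22-25 ALLOC][26-32 ALLOC][33-37 FREE]
free(d): d = 26 -> block [26-32 ALLOC]; mark free, coalesce with adjacent free neighbors -> [0-17 ALLOC][18-21 ALLOC][22-25 ALLOC][26-37 FREE]

Answer: [0-17 ALLOC][18-21 ALLOC][22-25 ALLOC][26-37 FREE]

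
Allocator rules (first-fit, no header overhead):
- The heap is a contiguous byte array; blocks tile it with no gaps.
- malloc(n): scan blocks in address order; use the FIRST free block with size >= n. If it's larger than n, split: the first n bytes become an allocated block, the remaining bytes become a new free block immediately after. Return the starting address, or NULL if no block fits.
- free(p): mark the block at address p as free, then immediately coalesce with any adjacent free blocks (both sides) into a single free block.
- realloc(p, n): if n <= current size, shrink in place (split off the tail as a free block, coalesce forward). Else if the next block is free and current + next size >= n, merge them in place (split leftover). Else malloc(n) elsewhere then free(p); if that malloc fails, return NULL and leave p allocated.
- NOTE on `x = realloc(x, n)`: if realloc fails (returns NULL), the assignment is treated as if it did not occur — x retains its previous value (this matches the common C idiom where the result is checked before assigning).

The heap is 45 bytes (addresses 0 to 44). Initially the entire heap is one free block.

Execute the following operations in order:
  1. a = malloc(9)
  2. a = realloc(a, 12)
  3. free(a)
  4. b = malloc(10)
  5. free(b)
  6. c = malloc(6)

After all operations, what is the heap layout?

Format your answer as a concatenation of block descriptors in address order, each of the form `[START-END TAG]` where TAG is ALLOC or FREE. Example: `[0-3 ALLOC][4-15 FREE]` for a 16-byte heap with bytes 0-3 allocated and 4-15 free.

Answer: [0-5 ALLOC][6-44 FREE]

Derivation:
Op 1: a = malloc(9) -> a = 0; heap: [0-8 ALLOC][9-44 FREE]
Op 2: a = realloc(a, 12) -> a = 0; heap: [0-11 ALLOC][12-44 FREE]
Op 3: free(a) -> (freed a); heap: [0-44 FREE]
Op 4: b = malloc(10) -> b = 0; heap: [0-9 ALLOC][10-44 FREE]
Op 5: free(b) -> (freed b); heap: [0-44 FREE]
Op 6: c = malloc(6) -> c = 0; heap: [0-5 ALLOC][6-44 FREE]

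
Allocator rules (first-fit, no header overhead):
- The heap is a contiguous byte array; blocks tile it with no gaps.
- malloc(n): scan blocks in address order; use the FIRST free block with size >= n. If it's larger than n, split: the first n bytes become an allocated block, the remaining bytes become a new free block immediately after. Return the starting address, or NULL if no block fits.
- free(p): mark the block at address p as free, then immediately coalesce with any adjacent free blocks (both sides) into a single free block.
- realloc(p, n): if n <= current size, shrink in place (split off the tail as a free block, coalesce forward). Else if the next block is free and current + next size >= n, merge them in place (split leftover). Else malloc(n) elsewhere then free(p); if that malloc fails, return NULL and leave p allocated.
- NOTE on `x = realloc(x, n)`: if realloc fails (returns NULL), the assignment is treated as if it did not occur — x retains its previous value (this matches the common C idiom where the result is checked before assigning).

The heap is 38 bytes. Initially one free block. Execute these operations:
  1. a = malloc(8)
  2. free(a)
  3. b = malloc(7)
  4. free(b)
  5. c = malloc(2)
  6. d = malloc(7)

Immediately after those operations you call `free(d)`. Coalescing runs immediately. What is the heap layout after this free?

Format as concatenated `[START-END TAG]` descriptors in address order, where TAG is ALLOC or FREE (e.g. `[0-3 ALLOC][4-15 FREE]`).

Op 1: a = malloc(8) -> a = 0; heap: [0-7 ALLOC][8-37 FREE]
Op 2: free(a) -> (freed a); heap: [0-37 FREE]
Op 3: b = malloc(7) -> b = 0; heap: [0-6 ALLOC][7-37 FREE]
Op 4: free(b) -> (freed b); heap: [0-37 FREE]
Op 5: c = malloc(2) -> c = 0; heap: [0-1 ALLOC][2-37 FREE]
Op 6: d = malloc(7) -> d = 2; heap: [0-1 ALLOC][2-8 ALLOC][9-37 FREE]
free(d): d = 2 -> block [2-8 ALLOC]; mark free, coalesce with adjacent free neighbors -> [0-1 ALLOC][2-37 FREE]

Answer: [0-1 ALLOC][2-37 FREE]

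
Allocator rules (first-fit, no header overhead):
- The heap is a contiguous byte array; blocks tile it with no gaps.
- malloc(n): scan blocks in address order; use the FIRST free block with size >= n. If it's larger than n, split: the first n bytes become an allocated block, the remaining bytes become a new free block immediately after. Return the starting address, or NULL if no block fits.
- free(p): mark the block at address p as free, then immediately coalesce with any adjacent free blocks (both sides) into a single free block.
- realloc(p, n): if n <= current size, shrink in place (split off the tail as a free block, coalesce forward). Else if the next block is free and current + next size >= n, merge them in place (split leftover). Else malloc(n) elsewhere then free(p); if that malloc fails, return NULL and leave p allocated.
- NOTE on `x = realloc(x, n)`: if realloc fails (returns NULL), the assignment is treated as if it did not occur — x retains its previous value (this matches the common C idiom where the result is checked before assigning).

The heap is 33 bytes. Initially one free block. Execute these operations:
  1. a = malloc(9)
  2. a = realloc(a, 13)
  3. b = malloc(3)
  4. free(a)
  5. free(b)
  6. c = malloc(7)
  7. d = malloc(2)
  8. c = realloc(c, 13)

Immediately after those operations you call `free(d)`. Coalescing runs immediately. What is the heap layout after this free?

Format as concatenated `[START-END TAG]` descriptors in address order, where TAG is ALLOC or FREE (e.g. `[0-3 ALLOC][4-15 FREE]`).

Answer: [0-8 FREE][9-21 ALLOC][22-32 FREE]

Derivation:
Op 1: a = malloc(9) -> a = 0; heap: [0-8 ALLOC][9-32 FREE]
Op 2: a = realloc(a, 13) -> a = 0; heap: [0-12 ALLOC][13-32 FREE]
Op 3: b = malloc(3) -> b = 13; heap: [0-12 ALLOC][13-15 ALLOC][16-32 FREE]
Op 4: free(a) -> (freed a); heap: [0-12 FREE][13-15 ALLOC][16-32 FREE]
Op 5: free(b) -> (freed b); heap: [0-32 FREE]
Op 6: c = malloc(7) -> c = 0; heap: [0-6 ALLOC][7-32 FREE]
Op 7: d = malloc(2) -> d = 7; heap: [0-6 ALLOC][7-8 ALLOC][9-32 FREE]
Op 8: c = realloc(c, 13) -> c = 9; heap: [0-6 FREE][7-8 ALLOC][9-21 ALLOC][22-32 FREE]
free(d): d = 7 -> block [7-8 ALLOC]; mark free, coalesce with adjacent free neighbors -> [0-8 FREE][9-21 ALLOC][22-32 FREE]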